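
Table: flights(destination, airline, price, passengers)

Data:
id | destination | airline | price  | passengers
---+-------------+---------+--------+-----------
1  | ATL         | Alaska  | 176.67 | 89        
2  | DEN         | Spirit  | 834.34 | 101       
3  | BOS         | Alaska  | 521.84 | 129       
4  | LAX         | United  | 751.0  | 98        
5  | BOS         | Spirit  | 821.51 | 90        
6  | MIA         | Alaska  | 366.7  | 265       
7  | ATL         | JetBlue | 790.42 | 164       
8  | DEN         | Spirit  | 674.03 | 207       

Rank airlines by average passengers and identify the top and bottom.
SELECT airline, AVG(passengers)
FROM flights
GROUP BY airline
ORDER BY AVG(passengers)

All groups:
  United: 98.00
  Spirit: 132.67
  Alaska: 161.00
  JetBlue: 164.00

Highest: JetBlue (164.00)
Lowest: United (98.00)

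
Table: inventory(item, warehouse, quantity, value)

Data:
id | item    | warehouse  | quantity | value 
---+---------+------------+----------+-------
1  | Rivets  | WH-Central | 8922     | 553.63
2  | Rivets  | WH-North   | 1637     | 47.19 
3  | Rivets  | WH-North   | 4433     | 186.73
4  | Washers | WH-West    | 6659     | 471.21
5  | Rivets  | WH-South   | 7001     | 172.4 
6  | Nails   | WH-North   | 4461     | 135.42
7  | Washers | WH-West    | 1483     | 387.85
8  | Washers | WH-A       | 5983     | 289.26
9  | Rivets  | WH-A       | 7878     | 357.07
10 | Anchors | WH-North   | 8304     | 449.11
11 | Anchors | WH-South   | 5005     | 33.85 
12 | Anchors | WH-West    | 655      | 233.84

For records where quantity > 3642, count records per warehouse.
SELECT warehouse, COUNT(*)
FROM inventory
WHERE quantity > 3642
GROUP BY warehouse

Note: WHERE filters rows before grouping.

Result:
  WH-A: 2
  WH-Central: 1
  WH-North: 3
  WH-South: 2
  WH-West: 1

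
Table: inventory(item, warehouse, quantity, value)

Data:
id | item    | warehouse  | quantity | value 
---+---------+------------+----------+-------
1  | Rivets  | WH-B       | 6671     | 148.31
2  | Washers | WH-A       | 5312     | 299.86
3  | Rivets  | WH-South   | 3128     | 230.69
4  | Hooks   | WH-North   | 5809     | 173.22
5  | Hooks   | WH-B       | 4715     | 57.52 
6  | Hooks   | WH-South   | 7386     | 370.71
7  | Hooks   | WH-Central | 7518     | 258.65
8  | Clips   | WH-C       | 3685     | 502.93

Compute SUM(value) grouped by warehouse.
SELECT warehouse, SUM(value) as result
FROM inventory
GROUP BY warehouse

Result:
  WH-A: 299.86
  WH-B: 205.83
  WH-C: 502.93
  WH-Central: 258.65
  WH-North: 173.22
  WH-South: 601.40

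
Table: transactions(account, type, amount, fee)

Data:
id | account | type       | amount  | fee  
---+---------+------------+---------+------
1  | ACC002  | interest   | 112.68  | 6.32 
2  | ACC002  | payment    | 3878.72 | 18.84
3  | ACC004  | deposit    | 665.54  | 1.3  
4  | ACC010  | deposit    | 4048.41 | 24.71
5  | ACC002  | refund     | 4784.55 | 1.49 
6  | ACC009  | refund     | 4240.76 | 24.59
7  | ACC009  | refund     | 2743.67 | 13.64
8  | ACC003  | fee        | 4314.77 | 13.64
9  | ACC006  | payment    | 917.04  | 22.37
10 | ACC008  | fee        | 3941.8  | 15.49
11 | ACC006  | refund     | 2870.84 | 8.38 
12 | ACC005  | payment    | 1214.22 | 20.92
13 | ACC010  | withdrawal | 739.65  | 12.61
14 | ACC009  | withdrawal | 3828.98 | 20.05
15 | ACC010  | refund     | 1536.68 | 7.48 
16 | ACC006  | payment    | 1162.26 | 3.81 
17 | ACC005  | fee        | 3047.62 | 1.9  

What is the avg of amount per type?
SELECT type, AVG(amount) as result
FROM transactions
GROUP BY type

Result:
  deposit: 2356.98
  fee: 3768.06
  interest: 112.68
  payment: 1793.06
  refund: 3235.30
  withdrawal: 2284.32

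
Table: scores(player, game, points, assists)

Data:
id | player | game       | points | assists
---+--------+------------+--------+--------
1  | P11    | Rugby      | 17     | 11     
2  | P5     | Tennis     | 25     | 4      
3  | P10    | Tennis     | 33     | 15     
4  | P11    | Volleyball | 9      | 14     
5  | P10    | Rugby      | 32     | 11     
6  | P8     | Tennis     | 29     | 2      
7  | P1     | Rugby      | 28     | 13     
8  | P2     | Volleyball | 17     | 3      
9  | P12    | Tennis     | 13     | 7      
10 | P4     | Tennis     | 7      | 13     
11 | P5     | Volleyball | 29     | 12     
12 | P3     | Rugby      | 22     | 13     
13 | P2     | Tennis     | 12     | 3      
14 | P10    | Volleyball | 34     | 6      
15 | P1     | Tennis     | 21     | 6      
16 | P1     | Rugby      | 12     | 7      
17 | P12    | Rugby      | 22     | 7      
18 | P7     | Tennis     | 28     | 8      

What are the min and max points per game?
SELECT game, MIN(points), MAX(points)
FROM scores
GROUP BY game

Result:
  Rugby: min=12, max=32
  Tennis: min=7, max=33
  Volleyball: min=9, max=34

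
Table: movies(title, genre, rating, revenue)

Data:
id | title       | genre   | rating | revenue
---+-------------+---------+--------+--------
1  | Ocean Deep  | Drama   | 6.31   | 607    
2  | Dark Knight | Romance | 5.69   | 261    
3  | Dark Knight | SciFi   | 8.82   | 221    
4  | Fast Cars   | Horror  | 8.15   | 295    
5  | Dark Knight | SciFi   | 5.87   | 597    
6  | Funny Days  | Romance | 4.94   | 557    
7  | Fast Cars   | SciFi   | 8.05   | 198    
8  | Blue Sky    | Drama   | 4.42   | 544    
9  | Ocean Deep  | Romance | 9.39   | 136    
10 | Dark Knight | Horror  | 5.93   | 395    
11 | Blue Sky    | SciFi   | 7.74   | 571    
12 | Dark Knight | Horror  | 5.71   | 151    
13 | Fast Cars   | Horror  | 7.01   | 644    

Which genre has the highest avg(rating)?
SELECT genre, AVG(rating) as val
FROM movies
GROUP BY genre
ORDER BY val DESC
LIMIT 1

Result: SciFi with avg(rating) = 7.62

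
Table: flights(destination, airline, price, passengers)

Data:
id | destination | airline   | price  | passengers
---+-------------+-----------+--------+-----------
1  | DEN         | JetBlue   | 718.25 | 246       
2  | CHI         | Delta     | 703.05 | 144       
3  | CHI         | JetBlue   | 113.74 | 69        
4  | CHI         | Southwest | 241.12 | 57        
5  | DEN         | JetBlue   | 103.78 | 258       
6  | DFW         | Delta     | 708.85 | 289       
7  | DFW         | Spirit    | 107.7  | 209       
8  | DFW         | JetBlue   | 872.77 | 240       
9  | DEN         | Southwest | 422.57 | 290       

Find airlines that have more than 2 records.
SELECT airline, COUNT(*) as cnt
FROM flights
GROUP BY airline
HAVING COUNT(*) > 2

Result:
  JetBlue: 4

Note: HAVING filters groups after aggregation, WHERE filters rows before.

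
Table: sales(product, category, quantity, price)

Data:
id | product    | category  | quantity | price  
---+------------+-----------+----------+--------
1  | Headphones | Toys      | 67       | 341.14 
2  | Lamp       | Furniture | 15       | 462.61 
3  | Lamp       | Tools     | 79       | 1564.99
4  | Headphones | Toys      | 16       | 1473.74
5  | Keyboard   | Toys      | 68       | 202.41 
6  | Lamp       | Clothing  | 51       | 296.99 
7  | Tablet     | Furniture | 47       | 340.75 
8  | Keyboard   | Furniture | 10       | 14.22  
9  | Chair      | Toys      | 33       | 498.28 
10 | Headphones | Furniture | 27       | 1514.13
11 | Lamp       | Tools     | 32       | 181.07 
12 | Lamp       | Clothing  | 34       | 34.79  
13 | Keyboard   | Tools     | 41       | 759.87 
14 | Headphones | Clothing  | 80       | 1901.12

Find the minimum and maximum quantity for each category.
SELECT category, MIN(quantity), MAX(quantity)
FROM sales
GROUP BY category

Result:
  Clothing: min=34, max=80
  Furniture: min=10, max=47
  Tools: min=32, max=79
  Toys: min=16, max=68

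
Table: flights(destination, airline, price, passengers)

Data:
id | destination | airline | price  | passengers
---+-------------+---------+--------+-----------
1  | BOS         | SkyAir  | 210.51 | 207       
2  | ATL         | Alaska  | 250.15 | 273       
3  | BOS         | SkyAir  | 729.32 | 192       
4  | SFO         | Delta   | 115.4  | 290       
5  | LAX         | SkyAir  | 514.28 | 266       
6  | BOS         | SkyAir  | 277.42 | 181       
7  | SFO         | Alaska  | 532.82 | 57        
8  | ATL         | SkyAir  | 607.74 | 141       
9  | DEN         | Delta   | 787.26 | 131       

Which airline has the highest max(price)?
SELECT airline, MAX(price) as val
FROM flights
GROUP BY airline
ORDER BY val DESC
LIMIT 1

Result: Delta with max(price) = 787.26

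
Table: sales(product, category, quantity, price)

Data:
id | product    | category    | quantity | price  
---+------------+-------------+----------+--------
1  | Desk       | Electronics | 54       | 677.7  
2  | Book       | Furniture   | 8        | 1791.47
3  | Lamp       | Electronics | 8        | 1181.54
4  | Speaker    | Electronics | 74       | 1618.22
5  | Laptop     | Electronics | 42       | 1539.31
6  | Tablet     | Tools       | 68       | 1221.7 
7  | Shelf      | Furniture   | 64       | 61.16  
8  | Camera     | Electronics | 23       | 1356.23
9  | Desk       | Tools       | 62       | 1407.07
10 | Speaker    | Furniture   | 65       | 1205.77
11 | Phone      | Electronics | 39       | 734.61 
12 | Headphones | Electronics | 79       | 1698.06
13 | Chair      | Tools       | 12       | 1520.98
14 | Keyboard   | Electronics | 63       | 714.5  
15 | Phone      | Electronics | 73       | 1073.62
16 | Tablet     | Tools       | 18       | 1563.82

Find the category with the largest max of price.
SELECT category, MAX(price) as val
FROM sales
GROUP BY category
ORDER BY val DESC
LIMIT 1

Result: Furniture with max(price) = 1791.47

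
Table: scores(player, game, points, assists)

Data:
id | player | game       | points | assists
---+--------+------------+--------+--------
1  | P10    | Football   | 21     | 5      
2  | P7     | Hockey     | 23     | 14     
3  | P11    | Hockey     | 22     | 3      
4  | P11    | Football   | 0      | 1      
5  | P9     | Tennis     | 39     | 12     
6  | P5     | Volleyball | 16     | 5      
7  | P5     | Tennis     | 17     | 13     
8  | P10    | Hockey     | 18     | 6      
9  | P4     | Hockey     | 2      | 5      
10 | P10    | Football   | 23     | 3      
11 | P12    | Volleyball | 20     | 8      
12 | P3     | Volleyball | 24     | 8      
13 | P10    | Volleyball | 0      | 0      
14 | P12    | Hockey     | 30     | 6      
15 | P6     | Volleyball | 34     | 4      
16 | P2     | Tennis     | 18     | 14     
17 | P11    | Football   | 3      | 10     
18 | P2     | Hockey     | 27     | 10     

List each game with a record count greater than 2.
SELECT game, COUNT(*) as cnt
FROM scores
GROUP BY game
HAVING COUNT(*) > 2

Result:
  Football: 4
  Hockey: 6
  Tennis: 3
  Volleyball: 5

Note: HAVING filters groups after aggregation, WHERE filters rows before.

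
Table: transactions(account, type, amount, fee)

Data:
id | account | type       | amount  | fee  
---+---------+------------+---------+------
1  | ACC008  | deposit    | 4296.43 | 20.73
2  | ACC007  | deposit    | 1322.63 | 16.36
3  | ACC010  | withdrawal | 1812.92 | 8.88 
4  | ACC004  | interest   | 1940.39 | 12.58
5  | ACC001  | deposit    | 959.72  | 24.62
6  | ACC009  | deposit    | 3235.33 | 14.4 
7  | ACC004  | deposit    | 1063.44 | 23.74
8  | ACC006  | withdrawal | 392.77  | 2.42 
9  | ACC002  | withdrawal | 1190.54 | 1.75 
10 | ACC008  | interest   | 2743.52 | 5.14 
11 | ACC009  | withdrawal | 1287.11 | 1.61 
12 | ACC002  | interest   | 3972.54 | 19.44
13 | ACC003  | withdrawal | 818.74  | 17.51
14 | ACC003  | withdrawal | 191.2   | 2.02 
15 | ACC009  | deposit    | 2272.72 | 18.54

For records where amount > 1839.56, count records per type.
SELECT type, COUNT(*)
FROM transactions
WHERE amount > 1839.56
GROUP BY type

Note: WHERE filters rows before grouping.

Result:
  deposit: 3
  interest: 3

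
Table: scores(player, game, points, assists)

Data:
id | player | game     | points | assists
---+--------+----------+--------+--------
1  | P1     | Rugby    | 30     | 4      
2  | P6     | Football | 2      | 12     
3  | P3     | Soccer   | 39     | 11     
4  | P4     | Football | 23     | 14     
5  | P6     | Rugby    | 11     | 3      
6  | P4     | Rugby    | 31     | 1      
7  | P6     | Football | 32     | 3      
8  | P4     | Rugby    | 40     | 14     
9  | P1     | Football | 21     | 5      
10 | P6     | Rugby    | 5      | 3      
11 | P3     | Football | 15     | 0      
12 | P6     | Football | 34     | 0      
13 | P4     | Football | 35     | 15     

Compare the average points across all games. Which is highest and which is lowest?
SELECT game, AVG(points)
FROM scores
GROUP BY game
ORDER BY AVG(points)

All groups:
  Football: 23.14
  Rugby: 23.40
  Soccer: 39.00

Highest: Soccer (39.00)
Lowest: Football (23.14)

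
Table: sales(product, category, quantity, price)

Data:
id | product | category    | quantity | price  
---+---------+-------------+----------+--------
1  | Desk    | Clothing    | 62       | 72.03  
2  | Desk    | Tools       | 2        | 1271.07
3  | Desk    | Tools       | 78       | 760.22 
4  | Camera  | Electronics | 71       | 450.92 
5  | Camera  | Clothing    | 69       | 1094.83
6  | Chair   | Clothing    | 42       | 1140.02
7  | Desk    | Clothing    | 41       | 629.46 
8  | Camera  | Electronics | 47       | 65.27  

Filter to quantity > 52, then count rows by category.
SELECT category, COUNT(*)
FROM sales
WHERE quantity > 52
GROUP BY category

Note: WHERE filters rows before grouping.

Result:
  Clothing: 2
  Electronics: 1
  Tools: 1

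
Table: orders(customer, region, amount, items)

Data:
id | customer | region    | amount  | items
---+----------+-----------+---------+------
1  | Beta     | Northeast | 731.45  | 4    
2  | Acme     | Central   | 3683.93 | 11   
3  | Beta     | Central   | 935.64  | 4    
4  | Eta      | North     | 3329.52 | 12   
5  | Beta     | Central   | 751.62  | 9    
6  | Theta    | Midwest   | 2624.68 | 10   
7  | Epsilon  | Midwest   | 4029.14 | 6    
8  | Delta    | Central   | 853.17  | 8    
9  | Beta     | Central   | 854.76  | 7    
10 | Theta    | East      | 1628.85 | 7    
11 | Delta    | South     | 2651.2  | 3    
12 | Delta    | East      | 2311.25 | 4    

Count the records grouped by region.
SELECT region, COUNT(*) as count
FROM orders
GROUP BY region

Result:
  Central: 5
  East: 2
  Midwest: 2
  North: 1
  Northeast: 1
  South: 1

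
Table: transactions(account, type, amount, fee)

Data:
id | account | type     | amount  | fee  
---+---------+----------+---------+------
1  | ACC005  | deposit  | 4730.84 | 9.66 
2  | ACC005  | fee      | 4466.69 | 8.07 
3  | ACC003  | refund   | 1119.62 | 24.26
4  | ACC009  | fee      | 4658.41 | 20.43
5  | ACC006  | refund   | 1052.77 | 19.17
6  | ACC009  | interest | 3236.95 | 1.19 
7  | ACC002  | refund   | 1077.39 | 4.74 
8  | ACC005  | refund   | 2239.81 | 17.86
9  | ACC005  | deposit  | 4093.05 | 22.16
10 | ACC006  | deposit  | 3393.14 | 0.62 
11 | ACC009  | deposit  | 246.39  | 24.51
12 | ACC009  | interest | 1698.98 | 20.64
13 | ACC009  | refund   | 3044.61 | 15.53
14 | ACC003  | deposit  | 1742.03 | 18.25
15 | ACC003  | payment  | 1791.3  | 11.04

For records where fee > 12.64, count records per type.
SELECT type, COUNT(*)
FROM transactions
WHERE fee > 12.64
GROUP BY type

Note: WHERE filters rows before grouping.

Result:
  deposit: 3
  fee: 1
  interest: 1
  refund: 4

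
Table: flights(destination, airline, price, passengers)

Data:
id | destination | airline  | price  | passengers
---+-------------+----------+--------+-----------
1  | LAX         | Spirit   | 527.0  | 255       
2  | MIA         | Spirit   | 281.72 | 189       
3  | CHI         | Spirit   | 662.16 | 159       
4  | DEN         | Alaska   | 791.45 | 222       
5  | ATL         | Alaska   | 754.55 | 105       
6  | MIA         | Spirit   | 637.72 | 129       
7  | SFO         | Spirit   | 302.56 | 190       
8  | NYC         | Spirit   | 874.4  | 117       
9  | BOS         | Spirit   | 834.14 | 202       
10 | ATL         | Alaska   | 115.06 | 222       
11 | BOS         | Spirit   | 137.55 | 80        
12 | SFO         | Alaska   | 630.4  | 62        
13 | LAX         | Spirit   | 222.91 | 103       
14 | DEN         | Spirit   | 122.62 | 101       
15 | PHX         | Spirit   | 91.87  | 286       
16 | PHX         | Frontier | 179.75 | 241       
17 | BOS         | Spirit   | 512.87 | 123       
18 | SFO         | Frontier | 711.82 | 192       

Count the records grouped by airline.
SELECT airline, COUNT(*) as count
FROM flights
GROUP BY airline

Result:
  Alaska: 4
  Frontier: 2
  Spirit: 12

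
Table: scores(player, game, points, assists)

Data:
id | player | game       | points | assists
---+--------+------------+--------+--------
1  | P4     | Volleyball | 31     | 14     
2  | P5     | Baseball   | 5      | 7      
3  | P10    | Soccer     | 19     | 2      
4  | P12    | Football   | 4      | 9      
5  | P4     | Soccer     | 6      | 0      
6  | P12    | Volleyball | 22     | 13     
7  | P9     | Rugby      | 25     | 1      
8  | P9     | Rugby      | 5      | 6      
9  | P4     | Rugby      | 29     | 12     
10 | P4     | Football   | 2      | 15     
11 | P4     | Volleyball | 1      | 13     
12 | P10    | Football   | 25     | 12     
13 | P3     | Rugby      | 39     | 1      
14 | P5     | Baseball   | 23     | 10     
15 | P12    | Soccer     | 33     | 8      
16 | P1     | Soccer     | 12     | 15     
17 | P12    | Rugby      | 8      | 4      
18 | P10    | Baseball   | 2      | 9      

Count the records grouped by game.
SELECT game, COUNT(*) as count
FROM scores
GROUP BY game

Result:
  Baseball: 3
  Football: 3
  Rugby: 5
  Soccer: 4
  Volleyball: 3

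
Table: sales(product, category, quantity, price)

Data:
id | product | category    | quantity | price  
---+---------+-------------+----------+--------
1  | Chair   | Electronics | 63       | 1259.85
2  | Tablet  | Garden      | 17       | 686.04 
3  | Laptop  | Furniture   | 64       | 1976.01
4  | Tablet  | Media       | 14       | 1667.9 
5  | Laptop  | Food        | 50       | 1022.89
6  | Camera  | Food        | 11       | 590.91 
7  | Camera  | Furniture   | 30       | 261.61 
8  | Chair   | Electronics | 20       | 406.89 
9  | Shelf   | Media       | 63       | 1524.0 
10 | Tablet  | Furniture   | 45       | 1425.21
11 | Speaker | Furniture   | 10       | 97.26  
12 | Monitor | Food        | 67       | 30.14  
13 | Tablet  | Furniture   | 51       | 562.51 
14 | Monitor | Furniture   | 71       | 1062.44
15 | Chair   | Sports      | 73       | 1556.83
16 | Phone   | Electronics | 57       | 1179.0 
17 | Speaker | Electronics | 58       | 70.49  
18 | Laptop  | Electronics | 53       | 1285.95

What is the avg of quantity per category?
SELECT category, AVG(quantity) as result
FROM sales
GROUP BY category

Result:
  Electronics: 50.20
  Food: 42.67
  Furniture: 45.17
  Garden: 17.00
  Media: 38.50
  Sports: 73.00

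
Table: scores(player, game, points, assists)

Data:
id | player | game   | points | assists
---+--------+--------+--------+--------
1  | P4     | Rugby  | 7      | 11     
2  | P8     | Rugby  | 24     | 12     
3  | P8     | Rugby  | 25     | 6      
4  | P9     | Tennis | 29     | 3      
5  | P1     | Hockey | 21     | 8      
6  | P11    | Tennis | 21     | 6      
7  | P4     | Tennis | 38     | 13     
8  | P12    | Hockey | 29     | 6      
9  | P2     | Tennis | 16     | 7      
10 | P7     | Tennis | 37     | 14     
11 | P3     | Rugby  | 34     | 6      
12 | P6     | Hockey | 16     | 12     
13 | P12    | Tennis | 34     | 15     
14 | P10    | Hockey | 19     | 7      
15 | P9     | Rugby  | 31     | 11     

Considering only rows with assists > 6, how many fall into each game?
SELECT game, COUNT(*)
FROM scores
WHERE assists > 6
GROUP BY game

Note: WHERE filters rows before grouping.

Result:
  Hockey: 3
  Rugby: 3
  Tennis: 4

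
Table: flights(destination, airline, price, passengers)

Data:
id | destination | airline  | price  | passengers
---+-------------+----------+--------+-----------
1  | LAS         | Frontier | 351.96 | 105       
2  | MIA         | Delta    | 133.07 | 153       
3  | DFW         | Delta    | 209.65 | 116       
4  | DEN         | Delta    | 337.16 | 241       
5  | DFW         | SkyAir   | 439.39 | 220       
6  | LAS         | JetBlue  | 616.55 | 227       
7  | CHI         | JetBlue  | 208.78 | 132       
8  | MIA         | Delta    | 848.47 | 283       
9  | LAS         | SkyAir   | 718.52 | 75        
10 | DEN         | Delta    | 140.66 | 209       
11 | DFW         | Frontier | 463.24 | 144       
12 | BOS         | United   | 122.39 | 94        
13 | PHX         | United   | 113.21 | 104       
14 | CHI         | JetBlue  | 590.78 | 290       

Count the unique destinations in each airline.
SELECT airline, COUNT(DISTINCT destination)
FROM flights
GROUP BY airline

Result:
  Delta: 3 distinct
  Frontier: 2 distinct
  JetBlue: 2 distinct
  SkyAir: 2 distinct
  United: 2 distinct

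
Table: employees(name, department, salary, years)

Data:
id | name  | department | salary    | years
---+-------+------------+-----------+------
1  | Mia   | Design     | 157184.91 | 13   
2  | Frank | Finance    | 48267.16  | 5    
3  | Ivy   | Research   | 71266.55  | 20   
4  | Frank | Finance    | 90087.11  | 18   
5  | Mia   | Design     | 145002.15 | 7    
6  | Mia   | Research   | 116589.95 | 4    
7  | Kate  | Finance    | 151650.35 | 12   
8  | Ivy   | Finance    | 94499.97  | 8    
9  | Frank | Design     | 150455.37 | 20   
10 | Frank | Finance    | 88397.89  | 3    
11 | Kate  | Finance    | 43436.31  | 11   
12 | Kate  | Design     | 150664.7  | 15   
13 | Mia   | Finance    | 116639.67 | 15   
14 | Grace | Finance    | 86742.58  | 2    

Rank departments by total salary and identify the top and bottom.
SELECT department, SUM(salary)
FROM employees
GROUP BY department
ORDER BY SUM(salary)

All groups:
  Research: 187856.50
  Design: 603307.13
  Finance: 719721.04

Highest: Finance (719721.04)
Lowest: Research (187856.50)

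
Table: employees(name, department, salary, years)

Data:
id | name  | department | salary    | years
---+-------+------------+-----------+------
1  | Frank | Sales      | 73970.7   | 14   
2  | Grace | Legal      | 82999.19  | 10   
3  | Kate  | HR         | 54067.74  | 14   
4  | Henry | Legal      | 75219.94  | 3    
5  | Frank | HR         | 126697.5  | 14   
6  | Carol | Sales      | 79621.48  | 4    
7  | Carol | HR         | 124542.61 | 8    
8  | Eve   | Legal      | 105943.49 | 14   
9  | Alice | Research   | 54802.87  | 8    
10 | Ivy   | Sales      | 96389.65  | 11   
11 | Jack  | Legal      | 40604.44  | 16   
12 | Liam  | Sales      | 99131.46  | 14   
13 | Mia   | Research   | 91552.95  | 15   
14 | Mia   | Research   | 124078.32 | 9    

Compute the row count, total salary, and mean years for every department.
SELECT department,
       COUNT(*) as cnt,
       SUM(salary) as total_salary,
       AVG(years) as avg_years
FROM employees
GROUP BY department

Result:
  HR: 3 records, 305307.85 total salary, 12.00 avg years
  Legal: 4 records, 304767.06 total salary, 10.75 avg years
  Research: 3 records, 270434.14 total salary, 10.67 avg years
  Sales: 4 records, 349113.29 total salary, 10.75 avg years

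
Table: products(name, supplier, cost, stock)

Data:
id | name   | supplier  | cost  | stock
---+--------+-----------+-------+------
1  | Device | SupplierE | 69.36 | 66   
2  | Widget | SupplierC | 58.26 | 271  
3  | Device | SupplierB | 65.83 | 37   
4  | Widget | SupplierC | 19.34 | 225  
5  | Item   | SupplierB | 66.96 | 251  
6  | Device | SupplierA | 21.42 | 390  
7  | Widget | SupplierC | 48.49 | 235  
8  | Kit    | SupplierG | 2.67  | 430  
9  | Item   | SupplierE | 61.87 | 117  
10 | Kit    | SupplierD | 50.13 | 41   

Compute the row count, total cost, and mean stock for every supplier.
SELECT supplier,
       COUNT(*) as cnt,
       SUM(cost) as total_cost,
       AVG(stock) as avg_stock
FROM products
GROUP BY supplier

Result:
  SupplierA: 1 records, 21.42 total cost, 390.00 avg stock
  SupplierB: 2 records, 132.79 total cost, 144.00 avg stock
  SupplierC: 3 records, 126.09 total cost, 243.67 avg stock
  SupplierD: 1 records, 50.13 total cost, 41.00 avg stock
  SupplierE: 2 records, 131.23 total cost, 91.50 avg stock
  SupplierG: 1 records, 2.67 total cost, 430.00 avg stock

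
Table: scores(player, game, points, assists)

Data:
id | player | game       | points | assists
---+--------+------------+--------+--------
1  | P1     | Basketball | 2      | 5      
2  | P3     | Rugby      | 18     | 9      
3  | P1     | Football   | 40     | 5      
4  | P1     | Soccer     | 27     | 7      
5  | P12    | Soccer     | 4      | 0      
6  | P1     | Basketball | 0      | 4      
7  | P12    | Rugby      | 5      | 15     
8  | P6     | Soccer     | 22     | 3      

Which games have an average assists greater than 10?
SELECT game, AVG(assists)
FROM scores
GROUP BY game
HAVING AVG(assists) > 10

Result:
  Rugby: avg=12.00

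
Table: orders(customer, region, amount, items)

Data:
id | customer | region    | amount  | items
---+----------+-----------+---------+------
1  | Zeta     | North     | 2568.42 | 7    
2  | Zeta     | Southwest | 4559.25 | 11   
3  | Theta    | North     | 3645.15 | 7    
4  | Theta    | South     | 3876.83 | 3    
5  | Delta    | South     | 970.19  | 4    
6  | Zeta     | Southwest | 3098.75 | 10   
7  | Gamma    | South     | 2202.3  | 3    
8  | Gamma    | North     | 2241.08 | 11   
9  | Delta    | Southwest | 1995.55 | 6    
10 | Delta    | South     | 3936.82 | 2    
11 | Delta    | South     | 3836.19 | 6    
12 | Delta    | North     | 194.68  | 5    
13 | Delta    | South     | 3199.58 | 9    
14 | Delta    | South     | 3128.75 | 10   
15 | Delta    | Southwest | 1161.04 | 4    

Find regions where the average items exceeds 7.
SELECT region, AVG(items)
FROM orders
GROUP BY region
HAVING AVG(items) > 7

Result:
  North: avg=7.50
  Southwest: avg=7.75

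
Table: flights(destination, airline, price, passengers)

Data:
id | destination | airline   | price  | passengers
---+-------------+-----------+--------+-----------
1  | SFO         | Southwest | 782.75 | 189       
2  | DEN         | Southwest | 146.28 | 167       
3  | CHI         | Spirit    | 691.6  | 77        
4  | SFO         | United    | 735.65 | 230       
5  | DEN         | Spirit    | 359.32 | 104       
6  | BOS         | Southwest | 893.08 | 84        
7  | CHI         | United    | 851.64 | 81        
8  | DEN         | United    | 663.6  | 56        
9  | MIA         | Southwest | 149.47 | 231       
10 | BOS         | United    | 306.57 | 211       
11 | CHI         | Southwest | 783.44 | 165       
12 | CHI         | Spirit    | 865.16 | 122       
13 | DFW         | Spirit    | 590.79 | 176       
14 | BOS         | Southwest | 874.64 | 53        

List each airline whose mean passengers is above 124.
SELECT airline, AVG(passengers)
FROM flights
GROUP BY airline
HAVING AVG(passengers) > 124

Result:
  Southwest: avg=148.17
  United: avg=144.50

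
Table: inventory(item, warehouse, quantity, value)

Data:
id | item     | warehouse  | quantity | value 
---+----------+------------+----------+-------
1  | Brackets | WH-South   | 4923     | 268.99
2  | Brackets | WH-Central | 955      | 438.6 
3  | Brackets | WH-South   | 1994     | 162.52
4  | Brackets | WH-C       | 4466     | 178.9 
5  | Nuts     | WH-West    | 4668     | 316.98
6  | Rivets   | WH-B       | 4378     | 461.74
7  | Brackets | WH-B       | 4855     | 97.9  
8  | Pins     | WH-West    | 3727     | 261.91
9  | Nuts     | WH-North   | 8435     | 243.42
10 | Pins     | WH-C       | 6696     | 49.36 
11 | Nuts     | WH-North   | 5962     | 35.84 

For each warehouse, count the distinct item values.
SELECT warehouse, COUNT(DISTINCT item)
FROM inventory
GROUP BY warehouse

Result:
  WH-B: 2 distinct
  WH-C: 2 distinct
  WH-Central: 1 distinct
  WH-North: 1 distinct
  WH-South: 1 distinct
  WH-West: 2 distinct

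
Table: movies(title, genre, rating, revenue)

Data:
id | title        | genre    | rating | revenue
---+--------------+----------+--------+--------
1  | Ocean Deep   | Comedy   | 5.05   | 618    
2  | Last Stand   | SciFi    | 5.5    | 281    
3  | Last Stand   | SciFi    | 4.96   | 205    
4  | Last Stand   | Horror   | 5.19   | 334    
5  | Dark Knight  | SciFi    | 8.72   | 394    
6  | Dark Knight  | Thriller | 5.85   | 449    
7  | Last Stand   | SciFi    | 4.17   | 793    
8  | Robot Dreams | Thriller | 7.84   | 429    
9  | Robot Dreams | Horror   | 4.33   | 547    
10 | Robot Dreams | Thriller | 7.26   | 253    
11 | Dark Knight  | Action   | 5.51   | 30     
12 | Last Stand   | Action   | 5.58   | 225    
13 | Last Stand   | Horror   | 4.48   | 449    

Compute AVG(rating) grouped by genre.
SELECT genre, AVG(rating) as result
FROM movies
GROUP BY genre

Result:
  Action: 5.55
  Comedy: 5.05
  Horror: 4.67
  SciFi: 5.84
  Thriller: 6.98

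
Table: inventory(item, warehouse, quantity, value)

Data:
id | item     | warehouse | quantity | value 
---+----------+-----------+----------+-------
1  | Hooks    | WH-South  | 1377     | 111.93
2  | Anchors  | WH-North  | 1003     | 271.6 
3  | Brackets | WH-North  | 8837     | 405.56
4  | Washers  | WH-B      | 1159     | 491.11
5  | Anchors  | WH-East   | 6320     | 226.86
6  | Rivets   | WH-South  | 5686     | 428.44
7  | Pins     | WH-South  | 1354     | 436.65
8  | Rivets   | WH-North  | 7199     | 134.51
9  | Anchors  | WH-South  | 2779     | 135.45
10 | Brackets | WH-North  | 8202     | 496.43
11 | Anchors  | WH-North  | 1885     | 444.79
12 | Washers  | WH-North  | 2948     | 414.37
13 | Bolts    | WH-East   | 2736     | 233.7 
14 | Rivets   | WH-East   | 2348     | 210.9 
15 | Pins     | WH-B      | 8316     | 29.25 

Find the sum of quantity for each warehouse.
SELECT warehouse, SUM(quantity) as result
FROM inventory
GROUP BY warehouse

Result:
  WH-B: 9475
  WH-East: 11404
  WH-North: 30074
  WH-South: 11196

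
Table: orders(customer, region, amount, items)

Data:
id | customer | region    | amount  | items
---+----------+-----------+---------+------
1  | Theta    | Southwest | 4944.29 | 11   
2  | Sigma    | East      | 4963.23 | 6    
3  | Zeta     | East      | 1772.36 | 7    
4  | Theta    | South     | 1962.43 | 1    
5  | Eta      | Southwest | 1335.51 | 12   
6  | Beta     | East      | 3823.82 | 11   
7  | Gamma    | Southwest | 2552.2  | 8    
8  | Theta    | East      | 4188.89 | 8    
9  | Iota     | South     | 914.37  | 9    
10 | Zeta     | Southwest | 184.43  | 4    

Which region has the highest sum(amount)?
SELECT region, SUM(amount) as val
FROM orders
GROUP BY region
ORDER BY val DESC
LIMIT 1

Result: East with sum(amount) = 14748.30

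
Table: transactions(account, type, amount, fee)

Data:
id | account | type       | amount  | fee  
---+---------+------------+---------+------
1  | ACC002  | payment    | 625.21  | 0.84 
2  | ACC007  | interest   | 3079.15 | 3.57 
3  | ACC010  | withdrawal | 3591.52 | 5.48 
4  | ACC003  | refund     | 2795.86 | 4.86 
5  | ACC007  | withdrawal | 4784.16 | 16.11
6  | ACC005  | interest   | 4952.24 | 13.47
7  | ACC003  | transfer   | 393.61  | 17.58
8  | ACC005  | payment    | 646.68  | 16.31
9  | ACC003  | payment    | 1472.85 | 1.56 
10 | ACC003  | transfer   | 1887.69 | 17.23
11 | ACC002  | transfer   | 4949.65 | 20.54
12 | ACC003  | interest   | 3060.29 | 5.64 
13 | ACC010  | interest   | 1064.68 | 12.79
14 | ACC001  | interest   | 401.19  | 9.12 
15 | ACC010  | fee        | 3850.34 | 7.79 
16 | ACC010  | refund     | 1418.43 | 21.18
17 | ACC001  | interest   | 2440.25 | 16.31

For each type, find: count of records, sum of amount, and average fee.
SELECT type,
       COUNT(*) as cnt,
       SUM(amount) as total_amount,
       AVG(fee) as avg_fee
FROM transactions
GROUP BY type

Result:
  fee: 1 records, 3850.34 total amount, 7.79 avg fee
  interest: 6 records, 14997.80 total amount, 10.15 avg fee
  payment: 3 records, 2744.74 total amount, 6.24 avg fee
  refund: 2 records, 4214.29 total amount, 13.02 avg fee
  transfer: 3 records, 7230.95 total amount, 18.45 avg fee
  withdrawal: 2 records, 8375.68 total amount, 10.80 avg fee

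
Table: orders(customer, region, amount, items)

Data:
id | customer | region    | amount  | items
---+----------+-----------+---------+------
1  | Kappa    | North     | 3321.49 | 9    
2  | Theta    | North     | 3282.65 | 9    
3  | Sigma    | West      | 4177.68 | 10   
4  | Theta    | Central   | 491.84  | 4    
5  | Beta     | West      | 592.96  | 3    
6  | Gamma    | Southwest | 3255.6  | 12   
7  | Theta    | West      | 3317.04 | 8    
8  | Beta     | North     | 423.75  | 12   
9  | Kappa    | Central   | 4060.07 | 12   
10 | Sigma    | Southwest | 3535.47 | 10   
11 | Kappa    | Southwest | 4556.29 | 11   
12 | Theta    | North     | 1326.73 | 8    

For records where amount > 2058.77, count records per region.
SELECT region, COUNT(*)
FROM orders
WHERE amount > 2058.77
GROUP BY region

Note: WHERE filters rows before grouping.

Result:
  Central: 1
  North: 2
  Southwest: 3
  West: 2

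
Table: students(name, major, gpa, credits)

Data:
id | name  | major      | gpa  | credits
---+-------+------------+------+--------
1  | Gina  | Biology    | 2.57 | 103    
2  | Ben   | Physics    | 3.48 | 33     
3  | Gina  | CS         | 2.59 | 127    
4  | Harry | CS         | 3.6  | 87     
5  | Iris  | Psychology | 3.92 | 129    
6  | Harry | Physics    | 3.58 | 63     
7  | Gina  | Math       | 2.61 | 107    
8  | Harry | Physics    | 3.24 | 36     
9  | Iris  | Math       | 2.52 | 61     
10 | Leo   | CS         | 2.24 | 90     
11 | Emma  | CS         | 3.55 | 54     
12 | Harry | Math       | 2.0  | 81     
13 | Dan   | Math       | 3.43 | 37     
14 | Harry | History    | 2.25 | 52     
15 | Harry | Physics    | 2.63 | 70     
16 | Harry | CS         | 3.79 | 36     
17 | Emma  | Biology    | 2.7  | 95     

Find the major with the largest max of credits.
SELECT major, MAX(credits) as val
FROM students
GROUP BY major
ORDER BY val DESC
LIMIT 1

Result: Psychology with max(credits) = 129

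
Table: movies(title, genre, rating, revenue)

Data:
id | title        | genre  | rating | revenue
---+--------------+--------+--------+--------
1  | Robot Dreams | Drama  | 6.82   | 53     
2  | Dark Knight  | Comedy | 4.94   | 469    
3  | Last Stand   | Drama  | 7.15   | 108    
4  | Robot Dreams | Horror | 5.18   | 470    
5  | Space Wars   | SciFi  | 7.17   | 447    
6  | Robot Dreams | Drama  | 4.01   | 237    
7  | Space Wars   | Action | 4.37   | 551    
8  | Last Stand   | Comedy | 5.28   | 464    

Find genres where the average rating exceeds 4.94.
SELECT genre, AVG(rating)
FROM movies
GROUP BY genre
HAVING AVG(rating) > 4.94

Result:
  Comedy: avg=5.11
  Drama: avg=5.99
  Horror: avg=5.18
  SciFi: avg=7.17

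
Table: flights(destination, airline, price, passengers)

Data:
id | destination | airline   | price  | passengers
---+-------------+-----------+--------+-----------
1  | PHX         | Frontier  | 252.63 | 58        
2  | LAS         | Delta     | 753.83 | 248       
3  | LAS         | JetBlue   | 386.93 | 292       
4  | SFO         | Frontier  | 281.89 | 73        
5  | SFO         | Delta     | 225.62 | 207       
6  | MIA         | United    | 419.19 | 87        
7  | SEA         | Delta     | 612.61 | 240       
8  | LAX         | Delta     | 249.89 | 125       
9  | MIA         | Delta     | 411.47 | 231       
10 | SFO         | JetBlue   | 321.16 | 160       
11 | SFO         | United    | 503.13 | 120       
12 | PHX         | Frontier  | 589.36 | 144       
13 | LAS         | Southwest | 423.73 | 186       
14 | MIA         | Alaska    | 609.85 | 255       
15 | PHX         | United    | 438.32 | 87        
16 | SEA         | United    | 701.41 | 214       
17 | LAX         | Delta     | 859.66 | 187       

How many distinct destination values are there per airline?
SELECT airline, COUNT(DISTINCT destination)
FROM flights
GROUP BY airline

Result:
  Alaska: 1 distinct
  Delta: 5 distinct
  Frontier: 2 distinct
  JetBlue: 2 distinct
  Southwest: 1 distinct
  United: 4 distinct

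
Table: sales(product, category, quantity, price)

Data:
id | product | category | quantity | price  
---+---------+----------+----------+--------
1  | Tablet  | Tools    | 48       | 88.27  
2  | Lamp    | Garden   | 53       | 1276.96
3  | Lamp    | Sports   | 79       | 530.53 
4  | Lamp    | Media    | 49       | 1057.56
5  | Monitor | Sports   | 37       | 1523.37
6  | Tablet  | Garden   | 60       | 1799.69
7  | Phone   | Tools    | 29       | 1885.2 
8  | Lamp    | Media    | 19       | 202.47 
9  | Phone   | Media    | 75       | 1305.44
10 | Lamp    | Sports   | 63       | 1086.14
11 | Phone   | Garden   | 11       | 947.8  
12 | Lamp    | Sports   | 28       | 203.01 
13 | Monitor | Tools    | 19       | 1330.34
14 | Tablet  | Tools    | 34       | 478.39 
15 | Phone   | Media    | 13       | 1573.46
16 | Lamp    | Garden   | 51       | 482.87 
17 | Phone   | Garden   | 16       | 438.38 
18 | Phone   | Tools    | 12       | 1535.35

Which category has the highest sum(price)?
SELECT category, SUM(price) as val
FROM sales
GROUP BY category
ORDER BY val DESC
LIMIT 1

Result: Tools with sum(price) = 5317.55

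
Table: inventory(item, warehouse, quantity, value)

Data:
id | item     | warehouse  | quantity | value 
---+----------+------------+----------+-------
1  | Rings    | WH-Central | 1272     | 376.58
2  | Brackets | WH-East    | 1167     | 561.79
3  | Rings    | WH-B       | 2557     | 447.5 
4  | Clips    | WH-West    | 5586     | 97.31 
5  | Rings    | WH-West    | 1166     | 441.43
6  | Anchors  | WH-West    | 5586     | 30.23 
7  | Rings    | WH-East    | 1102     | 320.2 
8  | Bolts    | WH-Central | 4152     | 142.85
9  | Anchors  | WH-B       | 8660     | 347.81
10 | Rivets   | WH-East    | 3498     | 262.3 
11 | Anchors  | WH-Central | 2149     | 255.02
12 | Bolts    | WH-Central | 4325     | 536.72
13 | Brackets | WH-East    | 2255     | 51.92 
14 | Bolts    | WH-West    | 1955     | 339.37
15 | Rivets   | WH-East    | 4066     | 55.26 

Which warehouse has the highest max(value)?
SELECT warehouse, MAX(value) as val
FROM inventory
GROUP BY warehouse
ORDER BY val DESC
LIMIT 1

Result: WH-East with max(value) = 561.79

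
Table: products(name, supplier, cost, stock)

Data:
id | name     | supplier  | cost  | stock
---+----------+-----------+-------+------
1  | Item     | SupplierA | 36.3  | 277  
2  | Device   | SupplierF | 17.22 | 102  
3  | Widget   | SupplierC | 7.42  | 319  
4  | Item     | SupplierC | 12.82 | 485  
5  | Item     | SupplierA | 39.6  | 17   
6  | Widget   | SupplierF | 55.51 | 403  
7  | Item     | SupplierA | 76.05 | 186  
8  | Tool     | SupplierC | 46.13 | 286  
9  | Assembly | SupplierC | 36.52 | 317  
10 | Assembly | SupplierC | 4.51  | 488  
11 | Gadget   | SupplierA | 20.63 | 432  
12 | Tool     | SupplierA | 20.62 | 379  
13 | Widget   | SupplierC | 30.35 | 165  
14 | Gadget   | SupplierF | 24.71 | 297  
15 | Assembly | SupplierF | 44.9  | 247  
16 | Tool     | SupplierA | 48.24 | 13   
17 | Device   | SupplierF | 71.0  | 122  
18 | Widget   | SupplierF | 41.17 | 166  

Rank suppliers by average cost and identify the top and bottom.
SELECT supplier, AVG(cost)
FROM products
GROUP BY supplier
ORDER BY AVG(cost)

All groups:
  SupplierC: 22.96
  SupplierA: 40.24
  SupplierF: 42.42

Highest: SupplierF (42.42)
Lowest: SupplierC (22.96)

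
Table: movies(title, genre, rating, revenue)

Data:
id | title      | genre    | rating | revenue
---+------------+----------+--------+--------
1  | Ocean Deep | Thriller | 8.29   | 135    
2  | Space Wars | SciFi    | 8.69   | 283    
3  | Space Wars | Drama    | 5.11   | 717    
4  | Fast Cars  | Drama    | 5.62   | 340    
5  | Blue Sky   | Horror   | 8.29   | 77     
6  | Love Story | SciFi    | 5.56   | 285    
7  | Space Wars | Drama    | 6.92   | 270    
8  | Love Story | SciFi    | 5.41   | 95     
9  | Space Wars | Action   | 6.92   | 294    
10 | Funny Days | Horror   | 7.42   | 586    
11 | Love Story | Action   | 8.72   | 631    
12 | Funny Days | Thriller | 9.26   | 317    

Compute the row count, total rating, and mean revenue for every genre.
SELECT genre,
       COUNT(*) as cnt,
       SUM(rating) as total_rating,
       AVG(revenue) as avg_revenue
FROM movies
GROUP BY genre

Result:
  Action: 2 records, 15.64 total rating, 462.50 avg revenue
  Drama: 3 records, 17.65 total rating, 442.33 avg revenue
  Horror: 2 records, 15.71 total rating, 331.50 avg revenue
  SciFi: 3 records, 19.66 total rating, 221.00 avg revenue
  Thriller: 2 records, 17.55 total rating, 226.00 avg revenue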